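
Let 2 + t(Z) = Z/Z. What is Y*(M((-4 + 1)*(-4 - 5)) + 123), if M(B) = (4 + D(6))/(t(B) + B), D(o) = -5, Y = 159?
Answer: 508323/26 ≈ 19551.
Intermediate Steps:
t(Z) = -1 (t(Z) = -2 + Z/Z = -2 + 1 = -1)
M(B) = -1/(-1 + B) (M(B) = (4 - 5)/(-1 + B) = -1/(-1 + B))
Y*(M((-4 + 1)*(-4 - 5)) + 123) = 159*(-1/(-1 + (-4 + 1)*(-4 - 5)) + 123) = 159*(-1/(-1 - 3*(-9)) + 123) = 159*(-1/(-1 + 27) + 123) = 159*(-1/26 + 123) = 159*(3197/26) = 508323/26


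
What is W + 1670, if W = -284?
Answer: 1386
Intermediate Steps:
W + 1670 = -284 + 1670 = 1386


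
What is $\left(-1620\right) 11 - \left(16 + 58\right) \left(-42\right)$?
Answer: $-14712$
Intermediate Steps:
$\left(-1620\right) 11 - \left(16 + 58\right) \left(-42\right) = -17820 - 74 \left(-42\right) = -17820 - -3108 = -17820 + 3108 = -14712$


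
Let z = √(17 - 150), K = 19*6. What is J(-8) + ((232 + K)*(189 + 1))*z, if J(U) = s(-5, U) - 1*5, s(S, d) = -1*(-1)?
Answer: -4 + 65740*I*√133 ≈ -4.0 + 7.5815e+5*I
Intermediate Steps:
K = 114
z = I*√133 (z = √(-133) = I*√133 ≈ 11.533*I)
s(S, d) = 1
J(U) = -4 (J(U) = 1 - 1*5 = 1 - 5 = -4)
J(-8) + ((232 + K)*(189 + 1))*z = -4 + ((232 + 114)*(189 + 1))*(I*√133) = -4 + (346*190)*(I*√133) = -4 + 65740*(I*√133) = -4 + 65740*I*√133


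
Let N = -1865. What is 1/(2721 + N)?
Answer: 1/856 ≈ 0.0011682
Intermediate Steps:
1/(2721 + N) = 1/(2721 - 1865) = 1/856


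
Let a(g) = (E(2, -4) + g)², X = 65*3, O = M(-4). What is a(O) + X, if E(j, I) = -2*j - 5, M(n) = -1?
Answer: 295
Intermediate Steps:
O = -1
E(j, I) = -5 - 2*j
X = 195
a(g) = (-9 + g)² (a(g) = ((-5 - 2*2) + g)² = ((-5 - 4) + g)² = (-9 + g)²)
a(O) + X = (-9 - 1)² + 195 = (-10)² + 195 = 100 + 195 = 295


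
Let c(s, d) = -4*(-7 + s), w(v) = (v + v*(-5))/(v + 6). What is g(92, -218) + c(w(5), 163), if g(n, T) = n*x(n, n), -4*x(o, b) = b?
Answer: -22888/11 ≈ -2080.7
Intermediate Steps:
x(o, b) = -b/4
w(v) = -4*v/(6 + v) (w(v) = (v - 5*v)/(6 + v) = (-4*v)/(6 + v) = -4*v/(6 + v))
g(n, T) = -n**2/4 (g(n, T) = n*(-n/4) = -n**2/4)
c(s, d) = 28 - 4*s
g(92, -218) + c(w(5), 163) = -1/4*92**2 + (28 - (-16)*5/(6 + 5)) = -1/4*8464 + (28 - (-16)*5/11) = -2116 + (28 - (-16)*5/11) = -2116 + (28 - 4*(-20/11)) = -2116 + (28 + 80/11) = -2116 + 388/11 = -22888/11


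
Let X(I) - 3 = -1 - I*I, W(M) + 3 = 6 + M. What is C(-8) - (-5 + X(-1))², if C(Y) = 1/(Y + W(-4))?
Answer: -145/9 ≈ -16.111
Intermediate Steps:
W(M) = 3 + M (W(M) = -3 + (6 + M) = 3 + M)
C(Y) = 1/(-1 + Y) (C(Y) = 1/(Y + (3 - 4)) = 1/(Y - 1) = 1/(-1 + Y))
X(I) = 2 - I² (X(I) = 3 + (-1 - I*I) = 3 + (-1 - I²) = 2 - I²)
C(-8) - (-5 + X(-1))² = 1/(-1 - 8) - (-5 + (2 - 1*(-1)²))² = 1/(-9) - (-5 + (2 - 1*1))² = -⅑ - (-5 + (2 - 1))² = -⅑ - (-5 + 1)² = -⅑ - 1*(-4)² = -⅑ - 1*16 = -⅑ - 16 = -145/9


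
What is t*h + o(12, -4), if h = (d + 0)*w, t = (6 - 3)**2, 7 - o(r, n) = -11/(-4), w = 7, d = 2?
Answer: 521/4 ≈ 130.25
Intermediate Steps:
o(r, n) = 17/4 (o(r, n) = 7 - (-11)/(-4) = 7 - (-11)*(-1)/4 = 7 - 1*11/4 = 7 - 11/4 = 17/4)
t = 9 (t = 3**2 = 9)
h = 14 (h = (2 + 0)*7 = 2*7 = 14)
t*h + o(12, -4) = 9*14 + 17/4 = 126 + 17/4 = 521/4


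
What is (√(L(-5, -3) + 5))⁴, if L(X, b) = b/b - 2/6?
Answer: 289/9 ≈ 32.111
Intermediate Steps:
L(X, b) = ⅔ (L(X, b) = 1 - 2*⅙ = 1 - ⅓ = ⅔)
(√(L(-5, -3) + 5))⁴ = (√(⅔ + 5))⁴ = (√(17/3))⁴ = (√51/3)⁴ = 289/9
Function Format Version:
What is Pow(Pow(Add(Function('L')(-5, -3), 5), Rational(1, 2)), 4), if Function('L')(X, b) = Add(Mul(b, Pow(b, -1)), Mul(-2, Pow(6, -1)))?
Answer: Rational(289, 9) ≈ 32.111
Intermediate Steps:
Function('L')(X, b) = Rational(2, 3) (Function('L')(X, b) = Add(1, Mul(-2, Rational(1, 6))) = Add(1, Rational(-1, 3)) = Rational(2, 3))
Pow(Pow(Add(Function('L')(-5, -3), 5), Rational(1, 2)), 4) = Pow(Pow(Add(Rational(2, 3), 5), Rational(1, 2)), 4) = Pow(Pow(Rational(17, 3), Rational(1, 2)), 4) = Pow(Mul(Rational(1, 3), Pow(51, Rational(1, 2))), 4) = Rational(289, 9)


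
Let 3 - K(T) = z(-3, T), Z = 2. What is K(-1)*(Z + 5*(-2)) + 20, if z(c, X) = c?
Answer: -28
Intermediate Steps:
K(T) = 6 (K(T) = 3 - 1*(-3) = 3 + 3 = 6)
K(-1)*(Z + 5*(-2)) + 20 = 6*(2 + 5*(-2)) + 20 = 6*(2 - 10) + 20 = 6*(-8) + 20 = -48 + 20 = -28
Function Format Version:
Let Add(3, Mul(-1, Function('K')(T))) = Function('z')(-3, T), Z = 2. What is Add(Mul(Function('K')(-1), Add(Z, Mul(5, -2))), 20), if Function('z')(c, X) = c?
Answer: -28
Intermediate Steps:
Function('K')(T) = 6 (Function('K')(T) = Add(3, Mul(-1, -3)) = Add(3, 3) = 6)
Add(Mul(Function('K')(-1), Add(Z, Mul(5, -2))), 20) = Add(Mul(6, Add(2, Mul(5, -2))), 20) = Add(Mul(6, Add(2, -10)), 20) = Add(Mul(6, -8), 20) = Add(-48, 20) = -28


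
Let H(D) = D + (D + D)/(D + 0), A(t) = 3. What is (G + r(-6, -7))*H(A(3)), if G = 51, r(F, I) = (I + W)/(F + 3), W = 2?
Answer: 790/3 ≈ 263.33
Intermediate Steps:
r(F, I) = (2 + I)/(3 + F) (r(F, I) = (I + 2)/(F + 3) = (2 + I)/(3 + F))
H(D) = 2 + D (H(D) = D + (2*D)/D = D + 2 = 2 + D)
(G + r(-6, -7))*H(A(3)) = (51 + (2 - 7)/(3 - 6))*(2 + 3) = (51 - 5/(-3))*5 = (51 - ⅓*(-5))*5 = (51 + 5/3)*5 = (158/3)*5 = 790/3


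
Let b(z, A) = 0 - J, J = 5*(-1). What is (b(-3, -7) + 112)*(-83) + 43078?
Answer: 33367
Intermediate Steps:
J = -5
b(z, A) = 5 (b(z, A) = 0 - 1*(-5) = 0 + 5 = 5)
(b(-3, -7) + 112)*(-83) + 43078 = (5 + 112)*(-83) + 43078 = 117*(-83) + 43078 = -9711 + 43078 = 33367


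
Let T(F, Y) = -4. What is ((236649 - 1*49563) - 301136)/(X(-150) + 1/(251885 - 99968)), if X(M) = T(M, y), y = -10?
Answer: 17326133850/607667 ≈ 28513.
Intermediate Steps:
X(M) = -4
((236649 - 1*49563) - 301136)/(X(-150) + 1/(251885 - 99968)) = ((236649 - 1*49563) - 301136)/(-4 + 1/(251885 - 99968)) = ((236649 - 49563) - 301136)/(-4 + 1/151917) = (187086 - 301136)/(-4 + 1/151917) = -114050/(-607667/151917) = -114050*(-151917/607667) = 17326133850/607667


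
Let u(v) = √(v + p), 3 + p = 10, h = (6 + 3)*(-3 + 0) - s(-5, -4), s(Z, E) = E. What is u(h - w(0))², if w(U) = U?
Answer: -16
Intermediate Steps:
h = -23 (h = (6 + 3)*(-3 + 0) - 1*(-4) = 9*(-3) + 4 = -27 + 4 = -23)
p = 7 (p = -3 + 10 = 7)
u(v) = √(7 + v) (u(v) = √(v + 7) = √(7 + v))
u(h - w(0))² = (√(7 + (-23 - 1*0)))² = (√(7 + (-23 + 0)))² = (√(7 - 23))² = (√(-16))² = (4*I)² = -16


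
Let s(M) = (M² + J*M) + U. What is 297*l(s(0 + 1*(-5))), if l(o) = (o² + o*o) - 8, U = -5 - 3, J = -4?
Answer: 810810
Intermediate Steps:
U = -8
s(M) = -8 + M² - 4*M (s(M) = (M² - 4*M) - 8 = -8 + M² - 4*M)
l(o) = -8 + 2*o² (l(o) = (o² + o²) - 8 = 2*o² - 8 = -8 + 2*o²)
297*l(s(0 + 1*(-5))) = 297*(-8 + 2*(-8 + (0 + 1*(-5))² - 4*(0 + 1*(-5)))²) = 297*(-8 + 2*(-8 + (0 - 5)² - 4*(0 - 5))²) = 297*(-8 + 2*(-8 + (-5)² - 4*(-5))²) = 297*(-8 + 2*(-8 + 25 + 20)²) = 297*(-8 + 2*37²) = 297*(-8 + 2*1369) = 297*(-8 + 2738) = 297*2730 = 810810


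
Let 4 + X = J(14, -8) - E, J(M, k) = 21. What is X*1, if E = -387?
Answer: 404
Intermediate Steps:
X = 404 (X = -4 + (21 - 1*(-387)) = -4 + (21 + 387) = -4 + 408 = 404)
X*1 = 404*1 = 404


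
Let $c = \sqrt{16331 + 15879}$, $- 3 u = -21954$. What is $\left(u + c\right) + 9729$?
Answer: $17047 + \sqrt{32210} \approx 17226.0$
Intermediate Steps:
$u = 7318$ ($u = \left(- \frac{1}{3}\right) \left(-21954\right) = 7318$)
$c = \sqrt{32210} \approx 179.47$
$\left(u + c\right) + 9729 = \left(7318 + \sqrt{32210}\right) + 9729 = 17047 + \sqrt{32210}$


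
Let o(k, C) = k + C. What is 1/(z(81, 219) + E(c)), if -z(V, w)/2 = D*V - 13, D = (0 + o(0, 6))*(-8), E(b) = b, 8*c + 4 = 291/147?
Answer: 392/3058285 ≈ 0.00012818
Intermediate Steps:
o(k, C) = C + k
c = -99/392 (c = -1/2 + (291/147)/8 = -1/2 + (291*(1/147))/8 = -1/2 + (1/8)*(97/49) = -1/2 + 97/392 = -99/392 ≈ -0.25255)
D = -48 (D = (0 + (6 + 0))*(-8) = (0 + 6)*(-8) = 6*(-8) = -48)
z(V, w) = 26 + 96*V (z(V, w) = -2*(-48*V - 13) = -2*(-13 - 48*V) = 26 + 96*V)
1/(z(81, 219) + E(c)) = 1/((26 + 96*81) - 99/392) = 1/((26 + 7776) - 99/392) = 1/(7802 - 99/392) = 1/(3058285/392) = 392/3058285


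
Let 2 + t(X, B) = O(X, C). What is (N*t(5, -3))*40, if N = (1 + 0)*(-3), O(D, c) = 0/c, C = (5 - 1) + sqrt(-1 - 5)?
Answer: 240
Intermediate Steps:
C = 4 + I*sqrt(6) (C = 4 + sqrt(-6) = 4 + I*sqrt(6) ≈ 4.0 + 2.4495*I)
O(D, c) = 0
N = -3 (N = 1*(-3) = -3)
t(X, B) = -2 (t(X, B) = -2 + 0 = -2)
(N*t(5, -3))*40 = -3*(-2)*40 = 6*40 = 240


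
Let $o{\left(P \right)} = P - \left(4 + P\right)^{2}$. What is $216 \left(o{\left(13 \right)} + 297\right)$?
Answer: $4536$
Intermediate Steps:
$216 \left(o{\left(13 \right)} + 297\right) = 216 \left(\left(13 - \left(4 + 13\right)^{2}\right) + 297\right) = 216 \left(\left(13 - 17^{2}\right) + 297\right) = 216 \left(\left(13 - 289\right) + 297\right) = 216 \left(-276 + 297\right) = 216 \cdot 21 = 4536$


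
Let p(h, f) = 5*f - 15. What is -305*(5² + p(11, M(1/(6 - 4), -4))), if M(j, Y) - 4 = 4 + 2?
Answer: -18300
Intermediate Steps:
M(j, Y) = 10 (M(j, Y) = 4 + (4 + 2) = 4 + 6 = 10)
p(h, f) = -15 + 5*f
-305*(5² + p(11, M(1/(6 - 4), -4))) = -305*(5² + (-15 + 5*10)) = -305*(25 + (-15 + 50)) = -305*(25 + 35) = -305*60 = -18300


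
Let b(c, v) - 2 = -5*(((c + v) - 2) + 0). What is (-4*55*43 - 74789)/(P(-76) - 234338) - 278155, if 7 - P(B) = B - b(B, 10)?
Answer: -21687995422/77971 ≈ -2.7815e+5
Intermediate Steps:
b(c, v) = 12 - 5*c - 5*v (b(c, v) = 2 - 5*(((c + v) - 2) + 0) = 2 - 5*((-2 + c + v) + 0) = 2 - 5*(-2 + c + v) = 2 + (10 - 5*c - 5*v) = 12 - 5*c - 5*v)
P(B) = -31 - 6*B (P(B) = 7 - (B - (12 - 5*B - 5*10)) = 7 - (B - (12 - 5*B - 50)) = 7 - (B - (-38 - 5*B)) = 7 - (B + (38 + 5*B)) = 7 - (38 + 6*B) = 7 + (-38 - 6*B) = -31 - 6*B)
(-4*55*43 - 74789)/(P(-76) - 234338) - 278155 = (-4*55*43 - 74789)/((-31 - 6*(-76)) - 234338) - 278155 = (-220*43 - 74789)/((-31 + 456) - 234338) - 278155 = (-9460 - 74789)/(425 - 234338) - 278155 = -84249/(-233913) - 278155 = -84249*(-1/233913) - 278155 = 28083/77971 - 278155 = -21687995422/77971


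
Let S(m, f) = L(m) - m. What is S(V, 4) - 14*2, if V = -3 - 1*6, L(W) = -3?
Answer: -22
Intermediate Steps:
V = -9 (V = -3 - 6 = -9)
S(m, f) = -3 - m
S(V, 4) - 14*2 = (-3 - 1*(-9)) - 14*2 = (-3 + 9) - 28 = 6 - 28 = -22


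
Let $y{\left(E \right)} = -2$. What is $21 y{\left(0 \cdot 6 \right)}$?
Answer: $-42$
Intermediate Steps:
$21 y{\left(0 \cdot 6 \right)} = 21 \left(-2\right) = -42$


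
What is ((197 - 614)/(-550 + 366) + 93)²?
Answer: 307265841/33856 ≈ 9075.7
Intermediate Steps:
((197 - 614)/(-550 + 366) + 93)² = (-417/(-184) + 93)² = (-417*(-1/184) + 93)² = (417/184 + 93)² = (17529/184)² = 307265841/33856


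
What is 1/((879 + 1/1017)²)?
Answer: 1034289/799135875136 ≈ 1.2943e-6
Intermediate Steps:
1/((879 + 1/1017)²) = 1/((893944/1017)²) = 1/(799135875136/1034289) = 1034289/799135875136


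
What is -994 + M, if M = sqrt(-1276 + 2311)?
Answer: -994 + 3*sqrt(115) ≈ -961.83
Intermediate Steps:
M = 3*sqrt(115) (M = sqrt(1035) = 3*sqrt(115) ≈ 32.171)
-994 + M = -994 + 3*sqrt(115)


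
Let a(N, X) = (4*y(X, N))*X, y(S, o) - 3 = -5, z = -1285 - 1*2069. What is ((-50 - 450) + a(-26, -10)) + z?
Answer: -3774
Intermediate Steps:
z = -3354 (z = -1285 - 2069 = -3354)
y(S, o) = -2 (y(S, o) = 3 - 5 = -2)
a(N, X) = -8*X (a(N, X) = (4*(-2))*X = -8*X)
((-50 - 450) + a(-26, -10)) + z = ((-50 - 450) - 8*(-10)) - 3354 = (-500 + 80) - 3354 = -420 - 3354 = -3774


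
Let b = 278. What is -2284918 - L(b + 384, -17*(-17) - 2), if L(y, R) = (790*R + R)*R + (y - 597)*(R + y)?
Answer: -67500482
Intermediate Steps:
L(y, R) = 791*R² + (-597 + y)*(R + y) (L(y, R) = (791*R)*R + (-597 + y)*(R + y) = 791*R² + (-597 + y)*(R + y))
-2284918 - L(b + 384, -17*(-17) - 2) = -2284918 - ((278 + 384)² - 597*(-17*(-17) - 2) - 597*(278 + 384) + 791*(-17*(-17) - 2)² + (-17*(-17) - 2)*(278 + 384)) = -2284918 - (662² - 597*(289 - 2) - 597*662 + 791*(289 - 2)² + (289 - 2)*662) = -2284918 - (438244 - 597*287 - 395214 + 791*287² + 287*662) = -2284918 - (438244 - 171339 - 395214 + 791*82369 + 189994) = -2284918 - (438244 - 171339 - 395214 + 65153879 + 189994) = -2284918 - 1*65215564 = -2284918 - 65215564 = -67500482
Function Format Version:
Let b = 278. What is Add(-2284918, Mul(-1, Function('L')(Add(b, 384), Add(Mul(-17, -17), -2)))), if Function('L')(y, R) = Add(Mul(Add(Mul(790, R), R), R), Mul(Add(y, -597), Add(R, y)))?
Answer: -67500482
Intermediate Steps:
Function('L')(y, R) = Add(Mul(791, Pow(R, 2)), Mul(Add(-597, y), Add(R, y))) (Function('L')(y, R) = Add(Mul(Mul(791, R), R), Mul(Add(-597, y), Add(R, y))) = Add(Mul(791, Pow(R, 2)), Mul(Add(-597, y), Add(R, y))))
Add(-2284918, Mul(-1, Function('L')(Add(b, 384), Add(Mul(-17, -17), -2)))) = Add(-2284918, Mul(-1, Add(Pow(Add(278, 384), 2), Mul(-597, Add(Mul(-17, -17), -2)), Mul(-597, Add(278, 384)), Mul(791, Pow(Add(Mul(-17, -17), -2), 2)), Mul(Add(Mul(-17, -17), -2), Add(278, 384))))) = Add(-2284918, Mul(-1, Add(Pow(662, 2), Mul(-597, Add(289, -2)), Mul(-597, 662), Mul(791, Pow(Add(289, -2), 2)), Mul(Add(289, -2), 662)))) = Add(-2284918, Mul(-1, Add(438244, Mul(-597, 287), -395214, Mul(791, Pow(287, 2)), Mul(287, 662)))) = Add(-2284918, Mul(-1, Add(438244, -171339, -395214, Mul(791, 82369), 189994))) = Add(-2284918, Mul(-1, Add(438244, -171339, -395214, 65153879, 189994))) = Add(-2284918, Mul(-1, 65215564)) = Add(-2284918, -65215564) = -67500482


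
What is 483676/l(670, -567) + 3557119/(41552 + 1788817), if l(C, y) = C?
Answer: 443844413087/613173615 ≈ 723.85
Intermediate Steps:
483676/l(670, -567) + 3557119/(41552 + 1788817) = 483676/670 + 3557119/(41552 + 1788817) = 483676*(1/670) + 3557119/1830369 = 241838/335 + 3557119*(1/1830369) = 241838/335 + 3557119/1830369 = 443844413087/613173615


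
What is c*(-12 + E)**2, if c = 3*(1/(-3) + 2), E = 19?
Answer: 245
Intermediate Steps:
c = 5 (c = 3*(-1/3 + 2) = 3*(5/3) = 5)
c*(-12 + E)**2 = 5*(-12 + 19)**2 = 5*7**2 = 5*49 = 245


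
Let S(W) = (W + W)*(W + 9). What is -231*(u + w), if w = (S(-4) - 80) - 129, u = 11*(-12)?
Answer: 88011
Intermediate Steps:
u = -132
S(W) = 2*W*(9 + W) (S(W) = (2*W)*(9 + W) = 2*W*(9 + W))
w = -249 (w = (2*(-4)*(9 - 4) - 80) - 129 = (2*(-4)*5 - 80) - 129 = (-40 - 80) - 129 = -120 - 129 = -249)
-231*(u + w) = -231*(-132 - 249) = -231*(-381) = 88011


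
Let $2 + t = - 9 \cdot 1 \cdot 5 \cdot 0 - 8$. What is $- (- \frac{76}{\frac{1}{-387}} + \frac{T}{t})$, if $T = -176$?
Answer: $- \frac{147148}{5} \approx -29430.0$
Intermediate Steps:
$t = -10$ ($t = -2 - \left(8 + 9 \cdot 1 \cdot 5 \cdot 0\right) = -2 - \left(8 + 9 \cdot 5 \cdot 0\right) = -2 - 8 = -10$)
$- (- \frac{76}{\frac{1}{-387}} + \frac{T}{t}) = - (- \frac{76}{\frac{1}{-387}} - \frac{176}{-10}) = - (- \frac{76}{- \frac{1}{387}} - - \frac{88}{5}) = - (\left(-76\right) \left(-387\right) + \frac{88}{5}) = - (29412 + \frac{88}{5}) = \left(-1\right) \frac{147148}{5} = - \frac{147148}{5}$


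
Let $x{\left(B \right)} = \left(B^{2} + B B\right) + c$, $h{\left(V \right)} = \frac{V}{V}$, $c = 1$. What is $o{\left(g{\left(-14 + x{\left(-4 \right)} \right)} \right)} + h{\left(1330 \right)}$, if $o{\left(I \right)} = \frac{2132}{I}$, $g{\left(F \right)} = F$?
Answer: $\frac{2151}{19} \approx 113.21$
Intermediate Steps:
$h{\left(V \right)} = 1$
$x{\left(B \right)} = 1 + 2 B^{2}$ ($x{\left(B \right)} = \left(B^{2} + B B\right) + 1 = \left(B^{2} + B^{2}\right) + 1 = 2 B^{2} + 1 = 1 + 2 B^{2}$)
$o{\left(g{\left(-14 + x{\left(-4 \right)} \right)} \right)} + h{\left(1330 \right)} = \frac{2132}{-14 + \left(1 + 2 \left(-4\right)^{2}\right)} + 1 = \frac{2132}{-14 + \left(1 + 2 \cdot 16\right)} + 1 = \frac{2132}{-14 + \left(1 + 32\right)} + 1 = \frac{2132}{-14 + 33} + 1 = \frac{2132}{19} + 1 = \frac{2151}{19}$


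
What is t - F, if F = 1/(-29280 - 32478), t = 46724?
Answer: 2885580793/61758 ≈ 46724.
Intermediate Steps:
F = -1/61758 (F = 1/(-61758) = -1/61758 ≈ -1.6192e-5)
t - F = 46724 - 1*(-1/61758) = 46724 + 1/61758 = 2885580793/61758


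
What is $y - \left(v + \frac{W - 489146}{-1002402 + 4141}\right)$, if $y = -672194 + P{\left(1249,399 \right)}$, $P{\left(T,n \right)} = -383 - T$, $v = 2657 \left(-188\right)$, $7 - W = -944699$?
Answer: $- \frac{174006419350}{998261} \approx -1.7431 \cdot 10^{5}$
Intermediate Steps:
$W = 944706$ ($W = 7 - -944699 = 7 + 944699 = 944706$)
$v = -499516$
$y = -673826$ ($y = -672194 - 1632 = -673826$)
$y - \left(v + \frac{W - 489146}{-1002402 + 4141}\right) = -673826 - \left(-499516 + \frac{944706 - 489146}{-1002402 + 4141}\right) = -673826 - \left(-499516 + \frac{455560}{-998261}\right) = -673826 - \left(-499516 + 455560 \left(- \frac{1}{998261}\right)\right) = -673826 - \left(-499516 - \frac{455560}{998261}\right) = -673826 - - \frac{498647797236}{998261} = -673826 + \frac{498647797236}{998261} = - \frac{174006419350}{998261}$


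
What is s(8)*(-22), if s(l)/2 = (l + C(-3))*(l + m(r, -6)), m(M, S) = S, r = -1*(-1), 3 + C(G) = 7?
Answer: -1056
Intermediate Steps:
C(G) = 4 (C(G) = -3 + 7 = 4)
r = 1
s(l) = 2*(-6 + l)*(4 + l) (s(l) = 2*((l + 4)*(l - 6)) = 2*((4 + l)*(-6 + l)) = 2*((-6 + l)*(4 + l)) = 2*(-6 + l)*(4 + l))
s(8)*(-22) = (-48 - 4*8 + 2*8**2)*(-22) = (-48 - 32 + 2*64)*(-22) = (-48 - 32 + 128)*(-22) = 48*(-22) = -1056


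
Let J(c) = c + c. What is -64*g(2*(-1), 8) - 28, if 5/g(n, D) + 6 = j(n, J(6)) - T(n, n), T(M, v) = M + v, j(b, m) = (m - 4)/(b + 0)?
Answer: 76/3 ≈ 25.333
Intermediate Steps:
J(c) = 2*c
j(b, m) = (-4 + m)/b
g(n, D) = 5/(-6 - 2*n + 8/n) (g(n, D) = 5/(-6 + ((-4 + 2*6)/n - (n + n))) = 5/(-6 + ((-4 + 12)/n - 2*n)) = 5/(-6 + (8/n - 2*n)) = 5/(-6 + (-2*n + 8/n)) = 5/(-6 - 2*n + 8/n))
-64*g(2*(-1), 8) - 28 = -(-320)*2*(-1)/(-8 + 2*(2*(-1))*(3 + 2*(-1))) - 28 = -(-320)*(-2)/(-8 + 2*(-2)*(3 - 2)) - 28 = -(-320)*(-2)/(-8 + 2*(-2)*1) - 28 = -(-320)*(-2)/(-8 - 4) - 28 = -(-320)*(-2)/(-12) - 28 = -(-320)*(-2)*(-1)/12 - 28 = -64*(-⅚) - 28 = 160/3 - 28 = 76/3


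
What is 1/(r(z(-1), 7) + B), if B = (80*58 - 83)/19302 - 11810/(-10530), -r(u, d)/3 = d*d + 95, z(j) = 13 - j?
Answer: -6775002/2917602803 ≈ -0.0023221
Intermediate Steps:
r(u, d) = -285 - 3*d² (r(u, d) = -3*(d*d + 95) = -3*(d² + 95) = -3*(95 + d²) = -285 - 3*d²)
B = 9198061/6775002 (B = (4640 - 83)*(1/19302) - 11810*(-1/10530) = 4557*(1/19302) + 1181/1053 = 1519/6434 + 1181/1053 = 9198061/6775002 ≈ 1.3576)
1/(r(z(-1), 7) + B) = 1/((-285 - 3*7²) + 9198061/6775002) = 1/((-285 - 3*49) + 9198061/6775002) = 1/((-285 - 147) + 9198061/6775002) = 1/(-432 + 9198061/6775002) = 1/(-2917602803/6775002) = -6775002/2917602803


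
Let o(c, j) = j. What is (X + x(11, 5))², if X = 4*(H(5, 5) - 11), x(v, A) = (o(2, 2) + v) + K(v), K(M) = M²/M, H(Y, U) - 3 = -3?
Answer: 400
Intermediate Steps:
H(Y, U) = 0 (H(Y, U) = 3 - 3 = 0)
K(M) = M
x(v, A) = 2 + 2*v (x(v, A) = (2 + v) + v = 2 + 2*v)
X = -44 (X = 4*(0 - 11) = 4*(-11) = -44)
(X + x(11, 5))² = (-44 + (2 + 2*11))² = (-44 + (2 + 22))² = (-44 + 24)² = (-20)² = 400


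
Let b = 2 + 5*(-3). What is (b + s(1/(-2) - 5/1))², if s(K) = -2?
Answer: 225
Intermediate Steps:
b = -13 (b = 2 - 15 = -13)
(b + s(1/(-2) - 5/1))² = (-13 - 2)² = (-15)² = 225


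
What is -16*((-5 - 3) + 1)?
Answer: 112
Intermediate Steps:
-16*((-5 - 3) + 1) = -16*(-8 + 1) = -(-112) = -16*(-7) = 112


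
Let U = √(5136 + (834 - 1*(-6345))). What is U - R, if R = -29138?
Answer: 29138 + √12315 ≈ 29249.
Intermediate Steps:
U = √12315 (U = √(5136 + (834 + 6345)) = √(5136 + 7179) = √12315 ≈ 110.97)
U - R = √12315 - 1*(-29138) = √12315 + 29138 = 29138 + √12315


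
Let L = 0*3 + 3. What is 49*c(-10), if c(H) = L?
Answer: 147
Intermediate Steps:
L = 3 (L = 0 + 3 = 3)
c(H) = 3
49*c(-10) = 49*3 = 147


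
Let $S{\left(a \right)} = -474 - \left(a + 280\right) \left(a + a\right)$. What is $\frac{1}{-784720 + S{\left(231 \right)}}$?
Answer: $- \frac{1}{1021276} \approx -9.7917 \cdot 10^{-7}$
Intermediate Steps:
$S{\left(a \right)} = -474 - 2 a \left(280 + a\right)$ ($S{\left(a \right)} = -474 - \left(280 + a\right) 2 a = -474 - 2 a \left(280 + a\right)$)
$\frac{1}{-784720 + S{\left(231 \right)}} = \frac{1}{-784720 - \left(129834 + 106722\right)} = \frac{1}{-784720 - 236556} = \frac{1}{-1021276} = - \frac{1}{1021276}$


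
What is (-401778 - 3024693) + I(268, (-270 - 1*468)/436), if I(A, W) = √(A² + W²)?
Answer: -3426471 + √3413499937/218 ≈ -3.4262e+6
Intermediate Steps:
(-401778 - 3024693) + I(268, (-270 - 1*468)/436) = (-401778 - 3024693) + √(268² + ((-270 - 1*468)/436)²) = -3426471 + √(71824 + ((-270 - 468)*(1/436))²) = -3426471 + √(71824 + (-738*1/436)²) = -3426471 + √(71824 + (-369/218)²) = -3426471 + √(71824 + 136161/47524) = -3426471 + √(3413499937/47524) = -3426471 + √3413499937/218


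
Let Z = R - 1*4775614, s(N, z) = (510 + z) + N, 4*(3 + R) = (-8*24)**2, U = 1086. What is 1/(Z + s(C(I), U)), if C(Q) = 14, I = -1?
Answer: -1/4764791 ≈ -2.0987e-7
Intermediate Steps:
R = 9213 (R = -3 + (-8*24)**2/4 = -3 + (1/4)*(-192)**2 = -3 + (1/4)*36864 = -3 + 9216 = 9213)
s(N, z) = 510 + N + z
Z = -4766401 (Z = 9213 - 1*4775614 = 9213 - 4775614 = -4766401)
1/(Z + s(C(I), U)) = 1/(-4766401 + (510 + 14 + 1086)) = 1/(-4766401 + 1610) = 1/(-4764791) = -1/4764791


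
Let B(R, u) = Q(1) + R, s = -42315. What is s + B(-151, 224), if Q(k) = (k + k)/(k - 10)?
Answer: -382196/9 ≈ -42466.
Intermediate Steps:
Q(k) = 2*k/(-10 + k) (Q(k) = (2*k)/(-10 + k) = 2*k/(-10 + k))
B(R, u) = -2/9 + R (B(R, u) = 2*1/(-10 + 1) + R = 2*1/(-9) + R = 2*1*(-1/9) + R = -2/9 + R)
s + B(-151, 224) = -42315 + (-2/9 - 151) = -42315 - 1361/9 = -382196/9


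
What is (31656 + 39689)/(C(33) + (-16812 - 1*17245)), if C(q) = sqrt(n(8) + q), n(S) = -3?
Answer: -2429796665/1159879219 - 71345*sqrt(30)/1159879219 ≈ -2.0952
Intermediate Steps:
C(q) = sqrt(-3 + q)
(31656 + 39689)/(C(33) + (-16812 - 1*17245)) = (31656 + 39689)/(sqrt(-3 + 33) + (-16812 - 1*17245)) = 71345/(sqrt(30) + (-16812 - 17245)) = 71345/(sqrt(30) - 34057) = 71345/(-34057 + sqrt(30))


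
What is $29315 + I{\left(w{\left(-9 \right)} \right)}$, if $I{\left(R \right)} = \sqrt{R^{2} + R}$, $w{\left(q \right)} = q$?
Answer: $29315 + 6 \sqrt{2} \approx 29324.0$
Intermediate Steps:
$I{\left(R \right)} = \sqrt{R + R^{2}}$
$29315 + I{\left(w{\left(-9 \right)} \right)} = 29315 + \sqrt{- 9 \left(1 - 9\right)} = 29315 + \sqrt{\left(-9\right) \left(-8\right)} = 29315 + \sqrt{72} = 29315 + 6 \sqrt{2}$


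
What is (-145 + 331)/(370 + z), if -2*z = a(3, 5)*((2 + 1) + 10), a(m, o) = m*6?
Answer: 186/253 ≈ 0.73518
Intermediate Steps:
a(m, o) = 6*m
z = -117 (z = -6*3*((2 + 1) + 10)/2 = -9*(3 + 10) = -9*13 = -½*234 = -117)
(-145 + 331)/(370 + z) = (-145 + 331)/(370 - 117) = 186/253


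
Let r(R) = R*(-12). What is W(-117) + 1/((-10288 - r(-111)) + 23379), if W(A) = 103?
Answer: 1211178/11759 ≈ 103.00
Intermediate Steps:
r(R) = -12*R
W(-117) + 1/((-10288 - r(-111)) + 23379) = 103 + 1/((-10288 - (-12)*(-111)) + 23379) = 103 + 1/((-10288 - 1*1332) + 23379) = 103 + 1/((-10288 - 1332) + 23379) = 103 + 1/(-11620 + 23379) = 103 + 1/11759 = 1211178/11759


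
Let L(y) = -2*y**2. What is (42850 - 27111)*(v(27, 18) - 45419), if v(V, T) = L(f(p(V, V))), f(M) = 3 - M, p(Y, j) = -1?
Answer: -715353289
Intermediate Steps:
v(V, T) = -32 (v(V, T) = -2*(3 - 1*(-1))**2 = -2*(3 + 1)**2 = -2*4**2 = -2*16 = -32)
(42850 - 27111)*(v(27, 18) - 45419) = (42850 - 27111)*(-32 - 45419) = 15739*(-45451) = -715353289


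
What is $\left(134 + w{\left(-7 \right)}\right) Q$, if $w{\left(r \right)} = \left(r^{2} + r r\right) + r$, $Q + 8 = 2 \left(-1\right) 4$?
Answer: $-3600$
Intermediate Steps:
$Q = -16$ ($Q = -8 + 2 \left(-1\right) 4 = -8 - 8 = -16$)
$w{\left(r \right)} = r + 2 r^{2}$ ($w{\left(r \right)} = \left(r^{2} + r^{2}\right) + r = 2 r^{2} + r = r + 2 r^{2}$)
$\left(134 + w{\left(-7 \right)}\right) Q = \left(134 - 7 \left(1 + 2 \left(-7\right)\right)\right) \left(-16\right) = \left(134 - 7 \left(1 - 14\right)\right) \left(-16\right) = \left(134 - -91\right) \left(-16\right) = \left(134 + 91\right) \left(-16\right) = 225 \left(-16\right) = -3600$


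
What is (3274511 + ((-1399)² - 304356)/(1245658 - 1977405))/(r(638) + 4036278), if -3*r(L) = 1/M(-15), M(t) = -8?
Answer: 57506686748928/70884824355731 ≈ 0.81127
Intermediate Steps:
r(L) = 1/24 (r(L) = -⅓/(-8) = -⅓*(-⅛) = 1/24)
(3274511 + ((-1399)² - 304356)/(1245658 - 1977405))/(r(638) + 4036278) = (3274511 + ((-1399)² - 304356)/(1245658 - 1977405))/(1/24 + 4036278) = (3274511 + (1957201 - 304356)/(-731747))/(96870673/24) = (3274511 + 1652845*(-1/731747))*(24/96870673) = (3274511 - 1652845/731747)*(24/96870673) = (2396111947872/731747)*(24/96870673) = 57506686748928/70884824355731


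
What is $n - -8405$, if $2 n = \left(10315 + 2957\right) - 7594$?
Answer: $11244$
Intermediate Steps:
$n = 2839$ ($n = \frac{\left(10315 + 2957\right) - 7594}{2} = \frac{13272 - 7594}{2} = \frac{1}{2} \cdot 5678 = 2839$)
$n - -8405 = 2839 - -8405 = 2839 + 8405 = 11244$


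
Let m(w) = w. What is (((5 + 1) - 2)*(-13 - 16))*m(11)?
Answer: -1276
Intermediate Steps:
(((5 + 1) - 2)*(-13 - 16))*m(11) = (((5 + 1) - 2)*(-13 - 16))*11 = ((6 - 2)*(-29))*11 = (4*(-29))*11 = -116*11 = -1276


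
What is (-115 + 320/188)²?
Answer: 28355625/2209 ≈ 12836.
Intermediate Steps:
(-115 + 320/188)² = (-115 + 320*(1/188))² = (-115 + 80/47)² = (-5325/47)² = 28355625/2209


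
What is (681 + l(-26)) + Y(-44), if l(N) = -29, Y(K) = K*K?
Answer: 2588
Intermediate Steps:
Y(K) = K²
(681 + l(-26)) + Y(-44) = (681 - 29) + (-44)² = 652 + 1936 = 2588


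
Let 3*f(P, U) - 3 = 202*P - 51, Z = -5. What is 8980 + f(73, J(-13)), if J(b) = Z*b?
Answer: 41638/3 ≈ 13879.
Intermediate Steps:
J(b) = -5*b
f(P, U) = -16 + 202*P/3 (f(P, U) = 1 + (202*P - 51)/3 = 1 + (-51 + 202*P)/3 = 1 + (-17 + 202*P/3) = -16 + 202*P/3)
8980 + f(73, J(-13)) = 8980 + (-16 + (202/3)*73) = 8980 + (-16 + 14746/3) = 8980 + 14698/3 = 41638/3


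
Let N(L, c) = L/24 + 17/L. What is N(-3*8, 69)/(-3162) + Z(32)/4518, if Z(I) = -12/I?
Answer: 4355/9523944 ≈ 0.00045727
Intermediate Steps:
N(L, c) = 17/L + L/24 (N(L, c) = L*(1/24) + 17/L = L/24 + 17/L = 17/L + L/24)
N(-3*8, 69)/(-3162) + Z(32)/4518 = (17/((-3*8)) + (-3*8)/24)/(-3162) - 12/32/4518 = (17/(-24) + (1/24)*(-24))*(-1/3162) - 12*1/32*(1/4518) = (17*(-1/24) - 1)*(-1/3162) - 3/8*1/4518 = (-17/24 - 1)*(-1/3162) - 1/12048 = -41/24*(-1/3162) - 1/12048 = 41/75888 - 1/12048 = 4355/9523944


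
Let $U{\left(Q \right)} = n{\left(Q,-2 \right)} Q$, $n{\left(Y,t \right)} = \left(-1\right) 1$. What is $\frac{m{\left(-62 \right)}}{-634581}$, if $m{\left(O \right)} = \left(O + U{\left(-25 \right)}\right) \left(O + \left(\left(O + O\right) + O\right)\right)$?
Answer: $- \frac{9176}{634581} \approx -0.01446$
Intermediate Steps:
$n{\left(Y,t \right)} = -1$
$U{\left(Q \right)} = - Q$
$m{\left(O \right)} = 4 O \left(25 + O\right)$ ($m{\left(O \right)} = \left(O - -25\right) \left(O + \left(\left(O + O\right) + O\right)\right) = \left(O + 25\right) \left(O + \left(2 O + O\right)\right) = \left(25 + O\right) \left(O + 3 O\right) = \left(25 + O\right) 4 O = 4 O \left(25 + O\right)$)
$\frac{m{\left(-62 \right)}}{-634581} = \frac{4 \left(-62\right) \left(25 - 62\right)}{-634581} = 4 \left(-62\right) \left(-37\right) \left(- \frac{1}{634581}\right) = 9176 \left(- \frac{1}{634581}\right) = - \frac{9176}{634581}$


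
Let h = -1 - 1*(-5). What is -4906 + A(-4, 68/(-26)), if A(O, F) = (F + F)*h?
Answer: -64050/13 ≈ -4926.9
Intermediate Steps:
h = 4 (h = -1 + 5 = 4)
A(O, F) = 8*F (A(O, F) = (F + F)*4 = (2*F)*4 = 8*F)
-4906 + A(-4, 68/(-26)) = -4906 + 8*(68/(-26)) = -4906 + 8*(68*(-1/26)) = -4906 + 8*(-34/13) = -4906 - 272/13 = -64050/13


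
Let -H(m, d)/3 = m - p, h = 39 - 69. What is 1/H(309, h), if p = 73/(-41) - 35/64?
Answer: -2624/2450769 ≈ -0.0010707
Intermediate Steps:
h = -30
p = -6107/2624 (p = 73*(-1/41) - 35*1/64 = -73/41 - 35/64 = -6107/2624 ≈ -2.3274)
H(m, d) = -18321/2624 - 3*m (H(m, d) = -3*(m - 1*(-6107/2624)) = -3*(m + 6107/2624) = -3*(6107/2624 + m) = -18321/2624 - 3*m)
1/H(309, h) = 1/(-18321/2624 - 3*309) = 1/(-18321/2624 - 927) = 1/(-2450769/2624) = -2624/2450769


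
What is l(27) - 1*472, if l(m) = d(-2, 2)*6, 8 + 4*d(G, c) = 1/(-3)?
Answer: -969/2 ≈ -484.50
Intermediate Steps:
d(G, c) = -25/12 (d(G, c) = -2 + (1/4)/(-3) = -2 + (1/4)*(-1/3) = -2 - 1/12 = -25/12)
l(m) = -25/2 (l(m) = -25/12*6 = -25/2)
l(27) - 1*472 = -25/2 - 1*472 = -25/2 - 472 = -969/2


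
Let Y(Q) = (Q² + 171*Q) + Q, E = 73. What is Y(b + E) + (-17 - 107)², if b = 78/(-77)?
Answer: 195300645/5929 ≈ 32940.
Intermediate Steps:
b = -78/77 (b = 78*(-1/77) = -78/77 ≈ -1.0130)
Y(Q) = Q² + 172*Q
Y(b + E) + (-17 - 107)² = (-78/77 + 73)*(172 + (-78/77 + 73)) + (-17 - 107)² = 5543*(172 + 5543/77)/77 + (-124)² = (5543/77)*(18787/77) + 15376 = 104136341/5929 + 15376 = 195300645/5929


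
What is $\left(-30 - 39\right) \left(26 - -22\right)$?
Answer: $-3312$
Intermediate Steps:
$\left(-30 - 39\right) \left(26 - -22\right) = - 69 \left(26 + 22\right) = \left(-69\right) 48 = -3312$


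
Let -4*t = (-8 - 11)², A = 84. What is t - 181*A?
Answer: -61177/4 ≈ -15294.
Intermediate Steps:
t = -361/4 (t = -(-8 - 11)²/4 = -¼*(-19)² = -¼*361 = -361/4 ≈ -90.250)
t - 181*A = -361/4 - 181*84 = -361/4 - 15204 = -61177/4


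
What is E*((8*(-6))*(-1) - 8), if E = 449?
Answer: 17960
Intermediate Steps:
E*((8*(-6))*(-1) - 8) = 449*((8*(-6))*(-1) - 8) = 449*(-48*(-1) - 8) = 449*(48 - 8) = 449*40 = 17960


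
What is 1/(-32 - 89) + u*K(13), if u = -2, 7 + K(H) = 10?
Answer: -727/121 ≈ -6.0083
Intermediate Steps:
K(H) = 3 (K(H) = -7 + 10 = 3)
1/(-32 - 89) + u*K(13) = 1/(-32 - 89) - 2*3 = 1/(-121) - 6 = -1/121 - 6 = -727/121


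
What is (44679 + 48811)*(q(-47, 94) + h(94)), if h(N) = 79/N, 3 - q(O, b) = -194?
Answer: 869316765/47 ≈ 1.8496e+7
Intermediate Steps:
q(O, b) = 197 (q(O, b) = 3 - 1*(-194) = 3 + 194 = 197)
(44679 + 48811)*(q(-47, 94) + h(94)) = (44679 + 48811)*(197 + 79/94) = 93490*(197 + 79*(1/94)) = 93490*(197 + 79/94) = 93490*(18597/94) = 869316765/47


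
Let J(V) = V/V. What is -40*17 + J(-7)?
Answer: -679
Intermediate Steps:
J(V) = 1
-40*17 + J(-7) = -40*17 + 1 = -680 + 1 = -679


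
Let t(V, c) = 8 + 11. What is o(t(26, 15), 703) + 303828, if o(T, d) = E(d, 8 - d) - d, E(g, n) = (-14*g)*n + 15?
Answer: 7143330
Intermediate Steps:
E(g, n) = 15 - 14*g*n (E(g, n) = -14*g*n + 15 = 15 - 14*g*n)
t(V, c) = 19
o(T, d) = 15 - d - 14*d*(8 - d) (o(T, d) = (15 - 14*d*(8 - d)) - d = 15 - d - 14*d*(8 - d))
o(t(26, 15), 703) + 303828 = (15 - 1*703 + 14*703*(-8 + 703)) + 303828 = (15 - 703 + 14*703*695) + 303828 = (15 - 703 + 6840190) + 303828 = 6839502 + 303828 = 7143330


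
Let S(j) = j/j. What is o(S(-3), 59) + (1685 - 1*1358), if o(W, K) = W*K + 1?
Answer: 387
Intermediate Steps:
S(j) = 1
o(W, K) = 1 + K*W (o(W, K) = K*W + 1 = 1 + K*W)
o(S(-3), 59) + (1685 - 1*1358) = (1 + 59*1) + (1685 - 1*1358) = (1 + 59) + (1685 - 1358) = 60 + 327 = 387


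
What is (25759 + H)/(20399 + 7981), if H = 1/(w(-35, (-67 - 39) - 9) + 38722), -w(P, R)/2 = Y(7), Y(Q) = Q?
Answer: 332359791/366177680 ≈ 0.90765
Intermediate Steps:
w(P, R) = -14 (w(P, R) = -2*7 = -14)
H = 1/38708 (H = 1/(-14 + 38722) = 1/38708 ≈ 2.5834e-5)
(25759 + H)/(20399 + 7981) = (25759 + 1/38708)/(20399 + 7981) = (997079373/38708)/28380 = (997079373/38708)*(1/28380) = 332359791/366177680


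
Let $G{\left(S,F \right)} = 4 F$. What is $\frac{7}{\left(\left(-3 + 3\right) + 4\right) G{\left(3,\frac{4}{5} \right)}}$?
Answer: $\frac{35}{64} \approx 0.54688$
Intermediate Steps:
$\frac{7}{\left(\left(-3 + 3\right) + 4\right) G{\left(3,\frac{4}{5} \right)}} = \frac{7}{\left(\left(-3 + 3\right) + 4\right) 4 \cdot \frac{4}{5}} = \frac{7}{\left(0 + 4\right) 4 \cdot 4 \cdot \frac{1}{5}} = \frac{7}{4 \cdot 4 \cdot \frac{4}{5}} = \frac{7}{4 \cdot \frac{16}{5}} = \frac{7}{\frac{64}{5}} = 7 \cdot \frac{5}{64} = \frac{35}{64}$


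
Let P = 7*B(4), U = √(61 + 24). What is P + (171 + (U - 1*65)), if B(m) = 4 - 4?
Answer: 106 + √85 ≈ 115.22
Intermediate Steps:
U = √85 ≈ 9.2195
B(m) = 0
P = 0 (P = 7*0 = 0)
P + (171 + (U - 1*65)) = 0 + (171 + (√85 - 1*65)) = 0 + (171 + (√85 - 65)) = 0 + (171 + (-65 + √85)) = 0 + (106 + √85) = 106 + √85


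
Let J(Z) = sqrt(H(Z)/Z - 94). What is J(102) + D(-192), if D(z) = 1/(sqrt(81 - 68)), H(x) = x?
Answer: sqrt(13)/13 + I*sqrt(93) ≈ 0.27735 + 9.6436*I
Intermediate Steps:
J(Z) = I*sqrt(93) (J(Z) = sqrt(Z/Z - 94) = sqrt(1 - 94) = sqrt(-93) = I*sqrt(93))
D(z) = sqrt(13)/13 (D(z) = 1/(sqrt(13)) = sqrt(13)/13)
J(102) + D(-192) = I*sqrt(93) + sqrt(13)/13 = sqrt(13)/13 + I*sqrt(93)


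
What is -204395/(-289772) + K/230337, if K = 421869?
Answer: 56441851661/22248404388 ≈ 2.5369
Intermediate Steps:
-204395/(-289772) + K/230337 = -204395/(-289772) + 421869/230337 = -204395*(-1/289772) + 421869*(1/230337) = 204395/289772 + 140623/76779 = 56441851661/22248404388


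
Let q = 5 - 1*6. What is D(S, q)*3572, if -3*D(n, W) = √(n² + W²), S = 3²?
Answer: -3572*√82/3 ≈ -10782.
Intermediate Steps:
q = -1 (q = 5 - 6 = -1)
S = 9
D(n, W) = -√(W² + n²)/3 (D(n, W) = -√(n² + W²)/3 = -√(W² + n²)/3)
D(S, q)*3572 = -√((-1)² + 9²)/3*3572 = -√(1 + 81)/3*3572 = -√82/3*3572 = -3572*√82/3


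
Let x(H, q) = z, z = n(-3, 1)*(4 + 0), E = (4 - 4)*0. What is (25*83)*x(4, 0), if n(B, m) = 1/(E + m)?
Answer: 8300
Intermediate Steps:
E = 0 (E = 0*0 = 0)
n(B, m) = 1/m (n(B, m) = 1/(0 + m) = 1/m)
z = 4 (z = (4 + 0)/1 = 1*4 = 4)
x(H, q) = 4
(25*83)*x(4, 0) = (25*83)*4 = 2075*4 = 8300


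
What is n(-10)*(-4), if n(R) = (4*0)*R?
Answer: 0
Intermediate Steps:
n(R) = 0 (n(R) = 0*R = 0)
n(-10)*(-4) = 0*(-4) = 0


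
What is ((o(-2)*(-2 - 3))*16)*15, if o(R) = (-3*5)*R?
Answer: -36000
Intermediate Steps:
o(R) = -15*R
((o(-2)*(-2 - 3))*16)*15 = (((-15*(-2))*(-2 - 3))*16)*15 = ((30*(-5))*16)*15 = -150*16*15 = -2400*15 = -36000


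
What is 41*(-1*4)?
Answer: -164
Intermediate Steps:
41*(-1*4) = 41*(-4) = -164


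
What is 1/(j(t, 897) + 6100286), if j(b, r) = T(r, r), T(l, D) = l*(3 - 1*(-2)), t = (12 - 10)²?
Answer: 1/6104771 ≈ 1.6381e-7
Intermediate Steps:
t = 4 (t = 2² = 4)
T(l, D) = 5*l (T(l, D) = l*(3 + 2) = l*5 = 5*l)
j(b, r) = 5*r
1/(j(t, 897) + 6100286) = 1/(5*897 + 6100286) = 1/(4485 + 6100286) = 1/6104771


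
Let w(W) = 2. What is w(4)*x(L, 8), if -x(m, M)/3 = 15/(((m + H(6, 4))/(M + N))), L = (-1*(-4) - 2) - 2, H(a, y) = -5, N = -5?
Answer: 54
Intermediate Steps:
L = 0 (L = (4 - 2) - 2 = 2 - 2 = 0)
x(m, M) = -45*(-5 + M)/(-5 + m) (x(m, M) = -45/((m - 5)/(M - 5)) = -45/((-5 + m)/(-5 + M)) = -45*(-5 + M)/(-5 + m))
w(4)*x(L, 8) = 2*(45*(5 - 1*8)/(-5 + 0)) = 2*(45*(5 - 8)/(-5)) = 2*(45*(-1/5)*(-3)) = 2*27 = 54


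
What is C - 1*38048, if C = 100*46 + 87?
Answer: -33361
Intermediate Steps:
C = 4687 (C = 4600 + 87 = 4687)
C - 1*38048 = 4687 - 1*38048 = 4687 - 38048 = -33361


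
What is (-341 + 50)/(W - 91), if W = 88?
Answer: 97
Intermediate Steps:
(-341 + 50)/(W - 91) = (-341 + 50)/(88 - 91) = -291/(-3) = -291*(-⅓) = 97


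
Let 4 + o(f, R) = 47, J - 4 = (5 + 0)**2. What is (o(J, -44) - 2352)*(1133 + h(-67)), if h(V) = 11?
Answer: -2641496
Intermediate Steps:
J = 29 (J = 4 + (5 + 0)**2 = 4 + 5**2 = 4 + 25 = 29)
o(f, R) = 43 (o(f, R) = -4 + 47 = 43)
(o(J, -44) - 2352)*(1133 + h(-67)) = (43 - 2352)*(1133 + 11) = -2309*1144 = -2641496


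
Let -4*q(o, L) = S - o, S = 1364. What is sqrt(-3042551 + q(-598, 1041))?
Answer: I*sqrt(12172166)/2 ≈ 1744.4*I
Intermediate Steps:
q(o, L) = -341 + o/4 (q(o, L) = -(1364 - o)/4 = -341 + o/4)
sqrt(-3042551 + q(-598, 1041)) = sqrt(-3042551 + (-341 + (1/4)*(-598))) = sqrt(-3042551 + (-341 - 299/2)) = sqrt(-3042551 - 981/2) = sqrt(-6086083/2) = I*sqrt(12172166)/2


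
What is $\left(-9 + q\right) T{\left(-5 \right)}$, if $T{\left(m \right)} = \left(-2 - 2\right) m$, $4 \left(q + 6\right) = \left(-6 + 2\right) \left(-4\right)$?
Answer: $-220$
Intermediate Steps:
$q = -2$ ($q = -6 + \frac{\left(-6 + 2\right) \left(-4\right)}{4} = -6 + \frac{\left(-4\right) \left(-4\right)}{4} = -6 + \frac{1}{4} \cdot 16 = -6 + 4 = -2$)
$T{\left(m \right)} = - 4 m$
$\left(-9 + q\right) T{\left(-5 \right)} = \left(-9 - 2\right) \left(\left(-4\right) \left(-5\right)\right) = \left(-11\right) 20 = -220$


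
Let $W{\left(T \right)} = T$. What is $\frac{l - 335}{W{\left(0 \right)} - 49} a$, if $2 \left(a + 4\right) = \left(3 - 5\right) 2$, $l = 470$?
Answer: $\frac{810}{49} \approx 16.531$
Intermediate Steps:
$a = -6$ ($a = -4 + \frac{\left(3 - 5\right) 2}{2} = -4 + \frac{\left(-2\right) 2}{2} = -4 + \frac{1}{2} \left(-4\right) = -4 - 2 = -6$)
$\frac{l - 335}{W{\left(0 \right)} - 49} a = \frac{470 - 335}{0 - 49} \left(-6\right) = \frac{135}{-49} \left(-6\right) = 135 \left(- \frac{1}{49}\right) \left(-6\right) = \left(- \frac{135}{49}\right) \left(-6\right) = \frac{810}{49}$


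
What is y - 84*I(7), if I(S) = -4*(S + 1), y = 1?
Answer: 2689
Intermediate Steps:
I(S) = -4 - 4*S (I(S) = -4*(1 + S) = -4 - 4*S)
y - 84*I(7) = 1 - 84*(-4 - 4*7) = 1 - 84*(-4 - 28) = 1 - 84*(-32) = 1 + 2688 = 2689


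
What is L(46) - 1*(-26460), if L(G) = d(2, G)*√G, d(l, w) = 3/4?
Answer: 26460 + 3*√46/4 ≈ 26465.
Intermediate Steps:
d(l, w) = ¾ (d(l, w) = 3*(¼) = ¾)
L(G) = 3*√G/4
L(46) - 1*(-26460) = 3*√46/4 - 1*(-26460) = 3*√46/4 + 26460 = 26460 + 3*√46/4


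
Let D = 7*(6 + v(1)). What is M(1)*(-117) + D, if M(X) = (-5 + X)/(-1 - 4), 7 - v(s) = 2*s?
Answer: -83/5 ≈ -16.600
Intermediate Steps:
v(s) = 7 - 2*s
M(X) = 1 - X/5 (M(X) = (-5 + X)/(-5) = (-5 + X)*(-1/5) = 1 - X/5)
D = 77 (D = 7*(6 + (7 - 2*1)) = 7*(6 + (7 - 2)) = 7*(6 + 5) = 7*11 = 77)
M(1)*(-117) + D = (1 - 1/5*1)*(-117) + 77 = (1 - 1/5)*(-117) + 77 = (4/5)*(-117) + 77 = -468/5 + 77 = -83/5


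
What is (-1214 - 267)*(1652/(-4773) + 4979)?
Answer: -35193173315/4773 ≈ -7.3734e+6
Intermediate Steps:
(-1214 - 267)*(1652/(-4773) + 4979) = -1481*(1652*(-1/4773) + 4979) = -1481*(-1652/4773 + 4979) = -1481*23763115/4773 = -35193173315/4773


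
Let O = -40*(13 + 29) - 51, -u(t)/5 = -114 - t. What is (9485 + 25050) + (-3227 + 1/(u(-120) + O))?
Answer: 55133387/1761 ≈ 31308.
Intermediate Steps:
u(t) = 570 + 5*t (u(t) = -5*(-114 - t) = 570 + 5*t)
O = -1731 (O = -40*42 - 51 = -1680 - 51 = -1731)
(9485 + 25050) + (-3227 + 1/(u(-120) + O)) = (9485 + 25050) + (-3227 + 1/((570 + 5*(-120)) - 1731)) = 34535 + (-3227 + 1/((570 - 600) - 1731)) = 34535 + (-3227 + 1/(-30 - 1731)) = 34535 + (-3227 + 1/(-1761)) = 34535 + (-3227 - 1/1761) = 34535 - 5682748/1761 = 55133387/1761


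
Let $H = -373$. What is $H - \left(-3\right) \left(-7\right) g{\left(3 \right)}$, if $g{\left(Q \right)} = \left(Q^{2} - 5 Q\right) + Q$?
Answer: $-310$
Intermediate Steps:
$g{\left(Q \right)} = Q^{2} - 4 Q$
$H - \left(-3\right) \left(-7\right) g{\left(3 \right)} = -373 - \left(-3\right) \left(-7\right) 3 \left(-4 + 3\right) = -373 - 21 \cdot 3 \left(-1\right) = -373 - 21 \left(-3\right) = -373 - -63 = -373 + 63 = -310$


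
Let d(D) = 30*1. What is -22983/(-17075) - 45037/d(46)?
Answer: -153663457/102450 ≈ -1499.9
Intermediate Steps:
d(D) = 30
-22983/(-17075) - 45037/d(46) = -22983/(-17075) - 45037/30 = -22983*(-1/17075) - 45037*1/30 = 22983/17075 - 45037/30 = -153663457/102450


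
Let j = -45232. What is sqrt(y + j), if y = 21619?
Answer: I*sqrt(23613) ≈ 153.67*I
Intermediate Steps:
sqrt(y + j) = sqrt(21619 - 45232) = sqrt(-23613) = I*sqrt(23613)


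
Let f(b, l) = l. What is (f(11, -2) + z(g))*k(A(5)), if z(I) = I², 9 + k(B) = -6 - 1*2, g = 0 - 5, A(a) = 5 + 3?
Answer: -391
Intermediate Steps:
A(a) = 8
g = -5
k(B) = -17 (k(B) = -9 + (-6 - 1*2) = -9 + (-6 - 2) = -9 - 8 = -17)
(f(11, -2) + z(g))*k(A(5)) = (-2 + (-5)²)*(-17) = (-2 + 25)*(-17) = 23*(-17) = -391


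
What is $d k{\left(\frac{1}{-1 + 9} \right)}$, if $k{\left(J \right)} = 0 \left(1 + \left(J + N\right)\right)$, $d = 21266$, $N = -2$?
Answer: $0$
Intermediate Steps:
$k{\left(J \right)} = 0$ ($k{\left(J \right)} = 0 \left(1 + \left(J - 2\right)\right) = 0 \left(1 + \left(-2 + J\right)\right) = 0 \left(-1 + J\right) = 0$)
$d k{\left(\frac{1}{-1 + 9} \right)} = 21266 \cdot 0 = 0$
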